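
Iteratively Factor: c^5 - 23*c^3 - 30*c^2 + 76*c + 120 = (c + 2)*(c^4 - 2*c^3 - 19*c^2 + 8*c + 60) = (c - 5)*(c + 2)*(c^3 + 3*c^2 - 4*c - 12) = (c - 5)*(c + 2)^2*(c^2 + c - 6) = (c - 5)*(c - 2)*(c + 2)^2*(c + 3)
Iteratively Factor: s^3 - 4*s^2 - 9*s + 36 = (s - 4)*(s^2 - 9) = (s - 4)*(s - 3)*(s + 3)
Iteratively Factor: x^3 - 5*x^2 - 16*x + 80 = (x + 4)*(x^2 - 9*x + 20) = (x - 5)*(x + 4)*(x - 4)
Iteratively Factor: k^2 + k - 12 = (k + 4)*(k - 3)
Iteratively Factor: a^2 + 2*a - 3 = (a + 3)*(a - 1)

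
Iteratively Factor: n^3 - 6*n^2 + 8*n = (n)*(n^2 - 6*n + 8) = n*(n - 4)*(n - 2)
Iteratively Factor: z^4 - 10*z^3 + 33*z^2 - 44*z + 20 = (z - 2)*(z^3 - 8*z^2 + 17*z - 10) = (z - 2)^2*(z^2 - 6*z + 5) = (z - 2)^2*(z - 1)*(z - 5)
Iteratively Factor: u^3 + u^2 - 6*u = (u + 3)*(u^2 - 2*u) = u*(u + 3)*(u - 2)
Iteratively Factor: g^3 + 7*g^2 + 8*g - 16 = (g + 4)*(g^2 + 3*g - 4) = (g + 4)^2*(g - 1)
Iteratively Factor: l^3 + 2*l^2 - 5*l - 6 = (l + 3)*(l^2 - l - 2) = (l + 1)*(l + 3)*(l - 2)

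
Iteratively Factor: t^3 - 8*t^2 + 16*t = (t - 4)*(t^2 - 4*t) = (t - 4)^2*(t)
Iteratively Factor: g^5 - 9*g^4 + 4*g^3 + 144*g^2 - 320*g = (g)*(g^4 - 9*g^3 + 4*g^2 + 144*g - 320) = g*(g - 5)*(g^3 - 4*g^2 - 16*g + 64) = g*(g - 5)*(g - 4)*(g^2 - 16) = g*(g - 5)*(g - 4)*(g + 4)*(g - 4)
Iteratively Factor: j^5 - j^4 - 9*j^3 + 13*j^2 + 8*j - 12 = (j - 1)*(j^4 - 9*j^2 + 4*j + 12) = (j - 2)*(j - 1)*(j^3 + 2*j^2 - 5*j - 6) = (j - 2)*(j - 1)*(j + 3)*(j^2 - j - 2) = (j - 2)^2*(j - 1)*(j + 3)*(j + 1)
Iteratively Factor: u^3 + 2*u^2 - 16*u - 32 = (u + 2)*(u^2 - 16) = (u + 2)*(u + 4)*(u - 4)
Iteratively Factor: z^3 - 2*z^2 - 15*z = (z + 3)*(z^2 - 5*z) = z*(z + 3)*(z - 5)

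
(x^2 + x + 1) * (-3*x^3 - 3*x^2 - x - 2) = -3*x^5 - 6*x^4 - 7*x^3 - 6*x^2 - 3*x - 2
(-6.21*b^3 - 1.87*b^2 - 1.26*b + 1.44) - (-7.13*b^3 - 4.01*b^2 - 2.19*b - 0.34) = 0.92*b^3 + 2.14*b^2 + 0.93*b + 1.78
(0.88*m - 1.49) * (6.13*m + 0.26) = 5.3944*m^2 - 8.9049*m - 0.3874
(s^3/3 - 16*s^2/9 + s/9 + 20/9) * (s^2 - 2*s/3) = s^5/3 - 2*s^4 + 35*s^3/27 + 58*s^2/27 - 40*s/27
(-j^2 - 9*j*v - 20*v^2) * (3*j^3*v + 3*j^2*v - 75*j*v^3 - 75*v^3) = -3*j^5*v - 27*j^4*v^2 - 3*j^4*v + 15*j^3*v^3 - 27*j^3*v^2 + 675*j^2*v^4 + 15*j^2*v^3 + 1500*j*v^5 + 675*j*v^4 + 1500*v^5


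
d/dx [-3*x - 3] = -3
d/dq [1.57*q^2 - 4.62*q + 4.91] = 3.14*q - 4.62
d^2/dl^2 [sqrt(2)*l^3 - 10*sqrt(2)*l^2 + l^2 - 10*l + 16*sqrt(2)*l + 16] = 6*sqrt(2)*l - 20*sqrt(2) + 2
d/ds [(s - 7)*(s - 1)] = 2*s - 8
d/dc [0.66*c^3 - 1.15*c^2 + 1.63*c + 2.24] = 1.98*c^2 - 2.3*c + 1.63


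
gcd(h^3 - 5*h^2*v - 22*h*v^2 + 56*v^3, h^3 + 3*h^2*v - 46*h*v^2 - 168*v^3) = -h^2 + 3*h*v + 28*v^2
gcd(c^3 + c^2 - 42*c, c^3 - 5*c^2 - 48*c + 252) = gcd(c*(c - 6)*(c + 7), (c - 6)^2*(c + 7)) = c^2 + c - 42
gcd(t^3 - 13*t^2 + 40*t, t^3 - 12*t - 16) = 1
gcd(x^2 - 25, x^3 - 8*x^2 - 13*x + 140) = x - 5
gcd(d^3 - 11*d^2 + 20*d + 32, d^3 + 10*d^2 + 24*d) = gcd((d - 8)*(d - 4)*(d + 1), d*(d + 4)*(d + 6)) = 1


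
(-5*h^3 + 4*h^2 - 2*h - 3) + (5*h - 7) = -5*h^3 + 4*h^2 + 3*h - 10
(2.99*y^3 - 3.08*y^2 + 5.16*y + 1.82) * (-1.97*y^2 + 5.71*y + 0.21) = -5.8903*y^5 + 23.1405*y^4 - 27.1241*y^3 + 25.2314*y^2 + 11.4758*y + 0.3822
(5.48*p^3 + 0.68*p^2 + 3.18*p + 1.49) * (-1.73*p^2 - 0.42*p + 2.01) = -9.4804*p^5 - 3.478*p^4 + 5.2278*p^3 - 2.5465*p^2 + 5.766*p + 2.9949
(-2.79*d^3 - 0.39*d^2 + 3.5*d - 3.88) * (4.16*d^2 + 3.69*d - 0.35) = -11.6064*d^5 - 11.9175*d^4 + 14.0974*d^3 - 3.0893*d^2 - 15.5422*d + 1.358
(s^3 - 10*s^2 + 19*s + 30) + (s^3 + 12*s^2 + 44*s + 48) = 2*s^3 + 2*s^2 + 63*s + 78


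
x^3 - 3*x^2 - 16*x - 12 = (x - 6)*(x + 1)*(x + 2)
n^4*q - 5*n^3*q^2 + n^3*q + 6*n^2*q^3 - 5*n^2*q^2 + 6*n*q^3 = n*(n - 3*q)*(n - 2*q)*(n*q + q)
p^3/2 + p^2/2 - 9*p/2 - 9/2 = (p/2 + 1/2)*(p - 3)*(p + 3)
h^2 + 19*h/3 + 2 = (h + 1/3)*(h + 6)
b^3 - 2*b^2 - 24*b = b*(b - 6)*(b + 4)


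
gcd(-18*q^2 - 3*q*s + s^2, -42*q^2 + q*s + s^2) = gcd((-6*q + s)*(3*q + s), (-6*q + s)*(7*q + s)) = 6*q - s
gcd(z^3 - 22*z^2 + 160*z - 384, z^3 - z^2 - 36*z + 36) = z - 6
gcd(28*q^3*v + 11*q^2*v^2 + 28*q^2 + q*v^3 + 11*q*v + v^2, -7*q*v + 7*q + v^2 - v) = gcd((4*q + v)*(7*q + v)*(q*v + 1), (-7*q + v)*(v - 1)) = 1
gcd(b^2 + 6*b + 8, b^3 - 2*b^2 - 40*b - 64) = b^2 + 6*b + 8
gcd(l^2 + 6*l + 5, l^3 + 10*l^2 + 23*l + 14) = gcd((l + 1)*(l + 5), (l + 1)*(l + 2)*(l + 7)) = l + 1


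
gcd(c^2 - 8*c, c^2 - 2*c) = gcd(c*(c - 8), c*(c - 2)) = c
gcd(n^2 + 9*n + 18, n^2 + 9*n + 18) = n^2 + 9*n + 18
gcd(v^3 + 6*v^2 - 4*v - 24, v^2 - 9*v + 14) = v - 2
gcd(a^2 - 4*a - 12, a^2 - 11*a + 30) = a - 6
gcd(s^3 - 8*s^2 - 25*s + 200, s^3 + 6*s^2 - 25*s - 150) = s^2 - 25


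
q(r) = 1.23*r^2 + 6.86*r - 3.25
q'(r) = 2.46*r + 6.86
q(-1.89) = -11.82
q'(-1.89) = 2.21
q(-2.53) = -12.73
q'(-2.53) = 0.64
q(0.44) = 0.01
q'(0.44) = 7.94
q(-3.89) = -11.32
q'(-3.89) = -2.71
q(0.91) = 4.01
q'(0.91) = 9.10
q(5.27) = 67.06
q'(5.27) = 19.82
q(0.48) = 0.33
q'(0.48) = 8.04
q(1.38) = 8.56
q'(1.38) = 10.25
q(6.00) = 82.19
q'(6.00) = 21.62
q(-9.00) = 34.64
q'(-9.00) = -15.28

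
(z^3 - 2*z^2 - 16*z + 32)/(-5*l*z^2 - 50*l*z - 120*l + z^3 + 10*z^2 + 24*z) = (z^2 - 6*z + 8)/(-5*l*z - 30*l + z^2 + 6*z)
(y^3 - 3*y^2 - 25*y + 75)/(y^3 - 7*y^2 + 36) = (y^2 - 25)/(y^2 - 4*y - 12)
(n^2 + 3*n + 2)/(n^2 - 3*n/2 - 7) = 2*(n + 1)/(2*n - 7)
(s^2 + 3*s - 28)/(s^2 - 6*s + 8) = (s + 7)/(s - 2)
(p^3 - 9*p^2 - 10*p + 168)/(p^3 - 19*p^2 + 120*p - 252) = (p + 4)/(p - 6)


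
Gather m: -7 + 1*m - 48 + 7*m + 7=8*m - 48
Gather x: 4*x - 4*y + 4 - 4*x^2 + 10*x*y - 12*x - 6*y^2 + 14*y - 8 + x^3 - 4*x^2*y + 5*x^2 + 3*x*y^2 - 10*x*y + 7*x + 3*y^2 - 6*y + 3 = x^3 + x^2*(1 - 4*y) + x*(3*y^2 - 1) - 3*y^2 + 4*y - 1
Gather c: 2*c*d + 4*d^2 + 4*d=2*c*d + 4*d^2 + 4*d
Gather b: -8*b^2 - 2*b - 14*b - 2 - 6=-8*b^2 - 16*b - 8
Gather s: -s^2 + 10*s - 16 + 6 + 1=-s^2 + 10*s - 9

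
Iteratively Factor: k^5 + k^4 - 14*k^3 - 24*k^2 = (k + 2)*(k^4 - k^3 - 12*k^2) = (k + 2)*(k + 3)*(k^3 - 4*k^2) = (k - 4)*(k + 2)*(k + 3)*(k^2) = k*(k - 4)*(k + 2)*(k + 3)*(k)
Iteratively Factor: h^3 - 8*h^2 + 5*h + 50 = (h - 5)*(h^2 - 3*h - 10) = (h - 5)^2*(h + 2)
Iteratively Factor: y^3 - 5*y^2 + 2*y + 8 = (y - 2)*(y^2 - 3*y - 4) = (y - 2)*(y + 1)*(y - 4)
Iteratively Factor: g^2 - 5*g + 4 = (g - 1)*(g - 4)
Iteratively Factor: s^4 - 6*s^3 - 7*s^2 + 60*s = (s - 4)*(s^3 - 2*s^2 - 15*s) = (s - 5)*(s - 4)*(s^2 + 3*s) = (s - 5)*(s - 4)*(s + 3)*(s)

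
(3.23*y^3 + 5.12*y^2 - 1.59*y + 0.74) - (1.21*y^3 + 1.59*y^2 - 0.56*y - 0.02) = 2.02*y^3 + 3.53*y^2 - 1.03*y + 0.76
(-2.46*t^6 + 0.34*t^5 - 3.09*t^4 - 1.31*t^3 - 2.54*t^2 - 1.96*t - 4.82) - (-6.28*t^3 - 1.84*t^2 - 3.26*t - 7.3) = -2.46*t^6 + 0.34*t^5 - 3.09*t^4 + 4.97*t^3 - 0.7*t^2 + 1.3*t + 2.48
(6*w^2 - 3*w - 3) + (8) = 6*w^2 - 3*w + 5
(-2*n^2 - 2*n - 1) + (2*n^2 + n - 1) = -n - 2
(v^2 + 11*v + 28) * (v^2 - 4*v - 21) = v^4 + 7*v^3 - 37*v^2 - 343*v - 588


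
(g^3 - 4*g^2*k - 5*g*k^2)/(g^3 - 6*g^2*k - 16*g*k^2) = (-g^2 + 4*g*k + 5*k^2)/(-g^2 + 6*g*k + 16*k^2)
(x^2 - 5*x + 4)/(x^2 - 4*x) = (x - 1)/x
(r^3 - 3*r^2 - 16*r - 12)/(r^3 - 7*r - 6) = (r - 6)/(r - 3)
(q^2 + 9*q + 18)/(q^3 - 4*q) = (q^2 + 9*q + 18)/(q*(q^2 - 4))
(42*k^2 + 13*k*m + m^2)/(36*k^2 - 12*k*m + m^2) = (42*k^2 + 13*k*m + m^2)/(36*k^2 - 12*k*m + m^2)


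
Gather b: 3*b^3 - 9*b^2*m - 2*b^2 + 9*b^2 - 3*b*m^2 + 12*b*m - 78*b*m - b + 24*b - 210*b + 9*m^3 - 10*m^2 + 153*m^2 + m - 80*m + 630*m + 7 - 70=3*b^3 + b^2*(7 - 9*m) + b*(-3*m^2 - 66*m - 187) + 9*m^3 + 143*m^2 + 551*m - 63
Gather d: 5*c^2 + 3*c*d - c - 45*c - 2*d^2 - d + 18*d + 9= 5*c^2 - 46*c - 2*d^2 + d*(3*c + 17) + 9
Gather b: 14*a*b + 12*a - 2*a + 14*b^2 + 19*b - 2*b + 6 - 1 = 10*a + 14*b^2 + b*(14*a + 17) + 5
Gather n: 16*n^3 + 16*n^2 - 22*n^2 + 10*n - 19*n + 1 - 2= 16*n^3 - 6*n^2 - 9*n - 1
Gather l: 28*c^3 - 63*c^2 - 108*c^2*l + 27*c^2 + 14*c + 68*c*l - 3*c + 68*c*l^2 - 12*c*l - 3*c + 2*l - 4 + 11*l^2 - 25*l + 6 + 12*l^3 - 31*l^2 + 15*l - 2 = 28*c^3 - 36*c^2 + 8*c + 12*l^3 + l^2*(68*c - 20) + l*(-108*c^2 + 56*c - 8)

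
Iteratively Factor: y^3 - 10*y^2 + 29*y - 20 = (y - 5)*(y^2 - 5*y + 4) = (y - 5)*(y - 4)*(y - 1)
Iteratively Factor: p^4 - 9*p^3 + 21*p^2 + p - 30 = (p + 1)*(p^3 - 10*p^2 + 31*p - 30) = (p - 2)*(p + 1)*(p^2 - 8*p + 15) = (p - 5)*(p - 2)*(p + 1)*(p - 3)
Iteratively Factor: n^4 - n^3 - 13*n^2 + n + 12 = (n + 3)*(n^3 - 4*n^2 - n + 4) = (n + 1)*(n + 3)*(n^2 - 5*n + 4) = (n - 4)*(n + 1)*(n + 3)*(n - 1)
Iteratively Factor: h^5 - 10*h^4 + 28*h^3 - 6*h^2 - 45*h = (h - 3)*(h^4 - 7*h^3 + 7*h^2 + 15*h) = (h - 3)*(h + 1)*(h^3 - 8*h^2 + 15*h) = (h - 5)*(h - 3)*(h + 1)*(h^2 - 3*h) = h*(h - 5)*(h - 3)*(h + 1)*(h - 3)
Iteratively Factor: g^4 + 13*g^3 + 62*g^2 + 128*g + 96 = (g + 2)*(g^3 + 11*g^2 + 40*g + 48) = (g + 2)*(g + 3)*(g^2 + 8*g + 16) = (g + 2)*(g + 3)*(g + 4)*(g + 4)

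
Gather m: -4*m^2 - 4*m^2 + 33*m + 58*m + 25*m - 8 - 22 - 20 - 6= -8*m^2 + 116*m - 56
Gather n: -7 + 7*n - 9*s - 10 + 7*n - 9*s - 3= 14*n - 18*s - 20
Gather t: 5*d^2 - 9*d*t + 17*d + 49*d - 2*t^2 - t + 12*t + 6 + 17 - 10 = 5*d^2 + 66*d - 2*t^2 + t*(11 - 9*d) + 13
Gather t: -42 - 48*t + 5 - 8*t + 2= -56*t - 35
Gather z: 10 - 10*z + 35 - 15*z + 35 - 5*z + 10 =90 - 30*z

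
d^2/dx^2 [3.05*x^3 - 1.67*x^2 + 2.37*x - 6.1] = 18.3*x - 3.34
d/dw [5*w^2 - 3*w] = 10*w - 3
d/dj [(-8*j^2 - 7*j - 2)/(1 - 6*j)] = (48*j^2 - 16*j - 19)/(36*j^2 - 12*j + 1)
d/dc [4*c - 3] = 4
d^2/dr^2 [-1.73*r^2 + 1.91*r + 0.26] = -3.46000000000000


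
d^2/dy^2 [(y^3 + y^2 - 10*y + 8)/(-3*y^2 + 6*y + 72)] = -40/(3*y^3 - 54*y^2 + 324*y - 648)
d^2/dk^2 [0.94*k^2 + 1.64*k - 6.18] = 1.88000000000000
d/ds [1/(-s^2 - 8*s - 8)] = 2*(s + 4)/(s^2 + 8*s + 8)^2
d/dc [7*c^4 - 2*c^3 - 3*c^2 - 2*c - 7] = 28*c^3 - 6*c^2 - 6*c - 2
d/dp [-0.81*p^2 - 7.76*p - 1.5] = -1.62*p - 7.76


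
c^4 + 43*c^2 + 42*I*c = c*(c - 7*I)*(c + I)*(c + 6*I)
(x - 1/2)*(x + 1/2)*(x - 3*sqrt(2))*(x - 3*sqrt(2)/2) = x^4 - 9*sqrt(2)*x^3/2 + 35*x^2/4 + 9*sqrt(2)*x/8 - 9/4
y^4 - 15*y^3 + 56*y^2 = y^2*(y - 8)*(y - 7)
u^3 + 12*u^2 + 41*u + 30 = (u + 1)*(u + 5)*(u + 6)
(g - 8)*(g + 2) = g^2 - 6*g - 16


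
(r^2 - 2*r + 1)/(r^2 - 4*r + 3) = (r - 1)/(r - 3)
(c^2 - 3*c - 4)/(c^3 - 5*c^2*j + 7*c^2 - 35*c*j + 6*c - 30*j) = (c - 4)/(c^2 - 5*c*j + 6*c - 30*j)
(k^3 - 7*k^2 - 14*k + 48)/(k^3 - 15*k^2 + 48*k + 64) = (k^2 + k - 6)/(k^2 - 7*k - 8)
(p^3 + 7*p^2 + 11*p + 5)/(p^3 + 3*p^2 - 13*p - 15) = (p + 1)/(p - 3)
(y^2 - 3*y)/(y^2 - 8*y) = (y - 3)/(y - 8)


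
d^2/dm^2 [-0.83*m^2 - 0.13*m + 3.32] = -1.66000000000000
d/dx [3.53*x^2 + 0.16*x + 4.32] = 7.06*x + 0.16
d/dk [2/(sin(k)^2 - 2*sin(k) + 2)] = 4*(1 - sin(k))*cos(k)/(sin(k)^2 - 2*sin(k) + 2)^2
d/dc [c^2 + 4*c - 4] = 2*c + 4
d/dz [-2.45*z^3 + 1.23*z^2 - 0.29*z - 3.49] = -7.35*z^2 + 2.46*z - 0.29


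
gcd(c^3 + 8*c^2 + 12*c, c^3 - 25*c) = c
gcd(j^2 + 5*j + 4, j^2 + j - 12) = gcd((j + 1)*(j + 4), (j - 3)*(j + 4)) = j + 4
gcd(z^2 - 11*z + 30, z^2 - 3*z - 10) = z - 5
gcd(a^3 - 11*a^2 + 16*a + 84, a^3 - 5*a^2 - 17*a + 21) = a - 7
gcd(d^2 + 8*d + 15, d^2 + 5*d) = d + 5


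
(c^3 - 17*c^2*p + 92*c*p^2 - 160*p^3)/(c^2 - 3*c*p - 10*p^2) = (c^2 - 12*c*p + 32*p^2)/(c + 2*p)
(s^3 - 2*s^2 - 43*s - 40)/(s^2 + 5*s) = s - 7 - 8/s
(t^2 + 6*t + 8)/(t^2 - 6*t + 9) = (t^2 + 6*t + 8)/(t^2 - 6*t + 9)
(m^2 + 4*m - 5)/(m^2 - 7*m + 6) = (m + 5)/(m - 6)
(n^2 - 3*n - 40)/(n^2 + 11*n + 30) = (n - 8)/(n + 6)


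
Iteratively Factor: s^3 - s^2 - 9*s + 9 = (s - 1)*(s^2 - 9) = (s - 1)*(s + 3)*(s - 3)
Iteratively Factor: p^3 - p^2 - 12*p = (p)*(p^2 - p - 12) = p*(p + 3)*(p - 4)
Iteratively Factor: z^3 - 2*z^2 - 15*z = (z - 5)*(z^2 + 3*z) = (z - 5)*(z + 3)*(z)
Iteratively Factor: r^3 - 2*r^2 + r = (r)*(r^2 - 2*r + 1) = r*(r - 1)*(r - 1)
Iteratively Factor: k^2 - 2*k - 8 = (k - 4)*(k + 2)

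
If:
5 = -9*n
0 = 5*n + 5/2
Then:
No Solution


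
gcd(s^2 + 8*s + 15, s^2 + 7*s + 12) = s + 3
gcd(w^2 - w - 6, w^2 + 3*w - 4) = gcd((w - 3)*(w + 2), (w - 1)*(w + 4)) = 1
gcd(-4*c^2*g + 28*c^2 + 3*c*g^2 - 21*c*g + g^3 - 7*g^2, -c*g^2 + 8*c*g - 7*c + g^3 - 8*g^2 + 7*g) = c*g - 7*c - g^2 + 7*g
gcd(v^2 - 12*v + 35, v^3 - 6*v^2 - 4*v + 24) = 1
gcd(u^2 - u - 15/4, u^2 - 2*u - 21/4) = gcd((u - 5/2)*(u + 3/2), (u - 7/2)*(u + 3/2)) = u + 3/2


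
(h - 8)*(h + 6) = h^2 - 2*h - 48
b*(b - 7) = b^2 - 7*b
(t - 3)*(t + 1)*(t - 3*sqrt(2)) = t^3 - 3*sqrt(2)*t^2 - 2*t^2 - 3*t + 6*sqrt(2)*t + 9*sqrt(2)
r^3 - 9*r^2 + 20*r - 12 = (r - 6)*(r - 2)*(r - 1)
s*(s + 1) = s^2 + s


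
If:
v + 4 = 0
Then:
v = -4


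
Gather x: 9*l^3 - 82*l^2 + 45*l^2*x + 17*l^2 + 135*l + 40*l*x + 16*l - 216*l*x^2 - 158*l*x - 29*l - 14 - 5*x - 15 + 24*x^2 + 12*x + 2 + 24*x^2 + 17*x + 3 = 9*l^3 - 65*l^2 + 122*l + x^2*(48 - 216*l) + x*(45*l^2 - 118*l + 24) - 24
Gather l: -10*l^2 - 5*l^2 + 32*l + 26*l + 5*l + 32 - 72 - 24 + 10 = -15*l^2 + 63*l - 54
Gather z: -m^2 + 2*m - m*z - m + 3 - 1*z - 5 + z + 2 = -m^2 - m*z + m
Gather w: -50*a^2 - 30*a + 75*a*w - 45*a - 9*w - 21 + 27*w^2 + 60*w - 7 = -50*a^2 - 75*a + 27*w^2 + w*(75*a + 51) - 28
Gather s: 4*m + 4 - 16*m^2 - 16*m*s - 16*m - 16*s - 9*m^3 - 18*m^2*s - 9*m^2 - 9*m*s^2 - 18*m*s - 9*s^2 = -9*m^3 - 25*m^2 - 12*m + s^2*(-9*m - 9) + s*(-18*m^2 - 34*m - 16) + 4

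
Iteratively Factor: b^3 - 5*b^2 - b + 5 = (b - 1)*(b^2 - 4*b - 5) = (b - 5)*(b - 1)*(b + 1)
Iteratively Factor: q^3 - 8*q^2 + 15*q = (q)*(q^2 - 8*q + 15) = q*(q - 3)*(q - 5)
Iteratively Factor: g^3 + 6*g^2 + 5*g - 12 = (g - 1)*(g^2 + 7*g + 12) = (g - 1)*(g + 4)*(g + 3)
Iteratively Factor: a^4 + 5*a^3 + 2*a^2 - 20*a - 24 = (a - 2)*(a^3 + 7*a^2 + 16*a + 12) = (a - 2)*(a + 2)*(a^2 + 5*a + 6) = (a - 2)*(a + 2)*(a + 3)*(a + 2)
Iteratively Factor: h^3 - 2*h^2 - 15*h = (h - 5)*(h^2 + 3*h) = h*(h - 5)*(h + 3)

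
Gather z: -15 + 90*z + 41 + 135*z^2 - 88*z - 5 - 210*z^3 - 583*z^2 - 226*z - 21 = -210*z^3 - 448*z^2 - 224*z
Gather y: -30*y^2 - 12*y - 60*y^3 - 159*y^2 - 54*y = -60*y^3 - 189*y^2 - 66*y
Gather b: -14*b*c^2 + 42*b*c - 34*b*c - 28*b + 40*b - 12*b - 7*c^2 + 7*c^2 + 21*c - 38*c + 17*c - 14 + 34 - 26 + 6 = b*(-14*c^2 + 8*c)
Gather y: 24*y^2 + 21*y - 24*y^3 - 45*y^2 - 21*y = -24*y^3 - 21*y^2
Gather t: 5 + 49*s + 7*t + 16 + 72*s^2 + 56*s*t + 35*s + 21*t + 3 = 72*s^2 + 84*s + t*(56*s + 28) + 24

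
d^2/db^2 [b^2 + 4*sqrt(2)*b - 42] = 2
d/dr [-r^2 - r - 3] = -2*r - 1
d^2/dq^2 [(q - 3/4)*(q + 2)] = 2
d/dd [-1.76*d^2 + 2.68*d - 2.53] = 2.68 - 3.52*d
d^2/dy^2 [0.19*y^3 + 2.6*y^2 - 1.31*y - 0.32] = 1.14*y + 5.2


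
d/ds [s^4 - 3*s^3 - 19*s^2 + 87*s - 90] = 4*s^3 - 9*s^2 - 38*s + 87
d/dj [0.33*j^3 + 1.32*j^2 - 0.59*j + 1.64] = 0.99*j^2 + 2.64*j - 0.59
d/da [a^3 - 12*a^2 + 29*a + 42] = 3*a^2 - 24*a + 29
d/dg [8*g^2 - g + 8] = 16*g - 1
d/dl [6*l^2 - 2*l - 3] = 12*l - 2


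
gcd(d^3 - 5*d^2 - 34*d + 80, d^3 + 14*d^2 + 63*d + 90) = d + 5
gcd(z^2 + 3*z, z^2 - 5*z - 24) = z + 3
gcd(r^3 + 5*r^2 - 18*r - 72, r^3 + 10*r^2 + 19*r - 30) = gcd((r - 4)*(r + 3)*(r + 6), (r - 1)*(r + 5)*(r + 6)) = r + 6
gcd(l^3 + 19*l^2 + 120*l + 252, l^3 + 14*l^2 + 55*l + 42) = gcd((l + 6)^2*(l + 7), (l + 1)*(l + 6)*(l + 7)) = l^2 + 13*l + 42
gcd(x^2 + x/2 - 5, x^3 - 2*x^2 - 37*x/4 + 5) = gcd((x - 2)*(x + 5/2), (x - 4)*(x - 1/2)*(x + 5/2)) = x + 5/2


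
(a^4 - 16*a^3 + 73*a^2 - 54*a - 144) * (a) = a^5 - 16*a^4 + 73*a^3 - 54*a^2 - 144*a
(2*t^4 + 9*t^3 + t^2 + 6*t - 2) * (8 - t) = -2*t^5 + 7*t^4 + 71*t^3 + 2*t^2 + 50*t - 16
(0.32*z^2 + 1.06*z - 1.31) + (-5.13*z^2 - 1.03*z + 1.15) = -4.81*z^2 + 0.03*z - 0.16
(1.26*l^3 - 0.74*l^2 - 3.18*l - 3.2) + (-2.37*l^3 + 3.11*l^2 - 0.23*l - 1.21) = -1.11*l^3 + 2.37*l^2 - 3.41*l - 4.41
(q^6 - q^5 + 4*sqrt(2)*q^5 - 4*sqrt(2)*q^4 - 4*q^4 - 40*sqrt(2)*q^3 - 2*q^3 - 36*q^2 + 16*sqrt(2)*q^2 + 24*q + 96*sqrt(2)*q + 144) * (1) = q^6 - q^5 + 4*sqrt(2)*q^5 - 4*sqrt(2)*q^4 - 4*q^4 - 40*sqrt(2)*q^3 - 2*q^3 - 36*q^2 + 16*sqrt(2)*q^2 + 24*q + 96*sqrt(2)*q + 144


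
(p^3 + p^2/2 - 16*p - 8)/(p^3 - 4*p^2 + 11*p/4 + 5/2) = 2*(p^2 - 16)/(2*p^2 - 9*p + 10)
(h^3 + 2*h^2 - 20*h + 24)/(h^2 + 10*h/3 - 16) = 3*(h^2 - 4*h + 4)/(3*h - 8)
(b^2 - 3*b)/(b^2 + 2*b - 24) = b*(b - 3)/(b^2 + 2*b - 24)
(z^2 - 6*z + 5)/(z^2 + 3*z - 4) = (z - 5)/(z + 4)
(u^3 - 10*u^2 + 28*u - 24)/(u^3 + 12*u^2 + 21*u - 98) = (u^2 - 8*u + 12)/(u^2 + 14*u + 49)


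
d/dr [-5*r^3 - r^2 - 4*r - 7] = -15*r^2 - 2*r - 4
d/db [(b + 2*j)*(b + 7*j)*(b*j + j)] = j*(3*b^2 + 18*b*j + 2*b + 14*j^2 + 9*j)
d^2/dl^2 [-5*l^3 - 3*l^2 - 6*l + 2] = -30*l - 6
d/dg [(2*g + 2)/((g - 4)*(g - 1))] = 2*(-g^2 - 2*g + 9)/(g^4 - 10*g^3 + 33*g^2 - 40*g + 16)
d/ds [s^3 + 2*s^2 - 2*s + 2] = 3*s^2 + 4*s - 2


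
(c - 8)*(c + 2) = c^2 - 6*c - 16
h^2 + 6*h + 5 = (h + 1)*(h + 5)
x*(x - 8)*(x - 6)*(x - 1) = x^4 - 15*x^3 + 62*x^2 - 48*x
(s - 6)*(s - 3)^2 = s^3 - 12*s^2 + 45*s - 54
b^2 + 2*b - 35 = (b - 5)*(b + 7)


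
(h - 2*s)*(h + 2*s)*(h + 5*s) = h^3 + 5*h^2*s - 4*h*s^2 - 20*s^3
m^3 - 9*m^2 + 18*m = m*(m - 6)*(m - 3)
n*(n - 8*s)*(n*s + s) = n^3*s - 8*n^2*s^2 + n^2*s - 8*n*s^2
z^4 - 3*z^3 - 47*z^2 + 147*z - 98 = (z - 7)*(z - 2)*(z - 1)*(z + 7)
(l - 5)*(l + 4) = l^2 - l - 20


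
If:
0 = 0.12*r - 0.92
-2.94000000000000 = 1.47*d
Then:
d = -2.00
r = 7.67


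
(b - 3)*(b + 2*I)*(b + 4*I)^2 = b^4 - 3*b^3 + 10*I*b^3 - 32*b^2 - 30*I*b^2 + 96*b - 32*I*b + 96*I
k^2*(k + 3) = k^3 + 3*k^2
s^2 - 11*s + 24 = (s - 8)*(s - 3)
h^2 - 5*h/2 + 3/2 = (h - 3/2)*(h - 1)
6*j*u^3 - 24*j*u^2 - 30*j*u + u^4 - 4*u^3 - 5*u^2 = u*(6*j + u)*(u - 5)*(u + 1)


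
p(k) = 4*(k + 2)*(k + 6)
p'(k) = 8*k + 32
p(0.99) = 83.60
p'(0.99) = 39.92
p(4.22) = 254.27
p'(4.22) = 65.76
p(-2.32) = -4.71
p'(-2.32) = 13.44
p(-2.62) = -8.38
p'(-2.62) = 11.04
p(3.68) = 219.93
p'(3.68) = 61.44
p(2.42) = 148.87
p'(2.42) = 51.36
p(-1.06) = 18.57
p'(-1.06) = 23.52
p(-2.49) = -6.88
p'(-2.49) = 12.08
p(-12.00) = 240.00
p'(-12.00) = -64.00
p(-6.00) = 0.00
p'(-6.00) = -16.00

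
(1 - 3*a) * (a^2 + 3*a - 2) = -3*a^3 - 8*a^2 + 9*a - 2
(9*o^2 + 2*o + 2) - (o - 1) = 9*o^2 + o + 3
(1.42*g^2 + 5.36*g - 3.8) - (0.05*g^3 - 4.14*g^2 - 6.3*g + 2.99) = -0.05*g^3 + 5.56*g^2 + 11.66*g - 6.79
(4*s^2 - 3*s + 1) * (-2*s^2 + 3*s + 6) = -8*s^4 + 18*s^3 + 13*s^2 - 15*s + 6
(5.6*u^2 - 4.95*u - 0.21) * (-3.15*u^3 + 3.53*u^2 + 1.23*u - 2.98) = -17.64*u^5 + 35.3605*u^4 - 9.924*u^3 - 23.5178*u^2 + 14.4927*u + 0.6258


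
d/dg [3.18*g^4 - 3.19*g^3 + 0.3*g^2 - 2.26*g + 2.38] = 12.72*g^3 - 9.57*g^2 + 0.6*g - 2.26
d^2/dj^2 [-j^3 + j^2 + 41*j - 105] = 2 - 6*j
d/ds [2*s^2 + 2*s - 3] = 4*s + 2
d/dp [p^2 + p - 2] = 2*p + 1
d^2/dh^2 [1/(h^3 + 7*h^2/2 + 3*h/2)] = 4*(-h*(6*h + 7)*(2*h^2 + 7*h + 3) + (6*h^2 + 14*h + 3)^2)/(h^3*(2*h^2 + 7*h + 3)^3)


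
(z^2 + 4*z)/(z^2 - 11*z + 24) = z*(z + 4)/(z^2 - 11*z + 24)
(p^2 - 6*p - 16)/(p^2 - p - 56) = (p + 2)/(p + 7)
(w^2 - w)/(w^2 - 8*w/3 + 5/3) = 3*w/(3*w - 5)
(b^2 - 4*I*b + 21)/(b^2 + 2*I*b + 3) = (b - 7*I)/(b - I)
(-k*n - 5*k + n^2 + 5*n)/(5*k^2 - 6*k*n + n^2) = (-n - 5)/(5*k - n)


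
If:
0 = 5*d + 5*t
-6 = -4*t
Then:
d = -3/2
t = 3/2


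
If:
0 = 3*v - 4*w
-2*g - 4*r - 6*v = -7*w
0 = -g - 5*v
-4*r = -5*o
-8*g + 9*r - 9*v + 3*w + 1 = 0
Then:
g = 16/173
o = -148/4325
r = -37/865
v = -16/865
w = -12/865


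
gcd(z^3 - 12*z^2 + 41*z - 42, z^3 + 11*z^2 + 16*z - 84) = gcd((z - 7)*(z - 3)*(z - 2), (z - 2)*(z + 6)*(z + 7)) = z - 2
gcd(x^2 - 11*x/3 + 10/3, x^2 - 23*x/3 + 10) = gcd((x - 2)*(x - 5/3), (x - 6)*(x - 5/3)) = x - 5/3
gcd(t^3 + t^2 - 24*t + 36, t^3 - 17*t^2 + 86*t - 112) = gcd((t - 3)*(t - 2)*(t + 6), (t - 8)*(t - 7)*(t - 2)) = t - 2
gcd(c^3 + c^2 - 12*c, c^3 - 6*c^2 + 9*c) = c^2 - 3*c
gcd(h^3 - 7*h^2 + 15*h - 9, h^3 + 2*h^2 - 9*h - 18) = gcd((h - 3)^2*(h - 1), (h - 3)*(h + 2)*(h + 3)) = h - 3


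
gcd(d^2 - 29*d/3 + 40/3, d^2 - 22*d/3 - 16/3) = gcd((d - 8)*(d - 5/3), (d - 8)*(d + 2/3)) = d - 8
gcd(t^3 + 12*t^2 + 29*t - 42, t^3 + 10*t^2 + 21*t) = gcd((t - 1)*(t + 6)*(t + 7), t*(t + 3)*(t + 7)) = t + 7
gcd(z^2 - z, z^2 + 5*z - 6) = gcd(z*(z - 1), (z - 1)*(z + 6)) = z - 1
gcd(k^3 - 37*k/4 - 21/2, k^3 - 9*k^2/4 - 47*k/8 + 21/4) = k^2 - 3*k/2 - 7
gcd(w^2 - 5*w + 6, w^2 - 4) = w - 2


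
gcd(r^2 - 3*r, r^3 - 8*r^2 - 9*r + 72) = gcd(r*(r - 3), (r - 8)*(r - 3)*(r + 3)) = r - 3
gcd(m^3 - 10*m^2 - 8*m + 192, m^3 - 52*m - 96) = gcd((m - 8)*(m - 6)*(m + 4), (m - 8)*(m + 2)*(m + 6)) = m - 8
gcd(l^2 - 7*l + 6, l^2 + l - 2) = l - 1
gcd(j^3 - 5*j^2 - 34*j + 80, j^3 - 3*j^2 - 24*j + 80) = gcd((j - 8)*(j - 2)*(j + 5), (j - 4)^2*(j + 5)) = j + 5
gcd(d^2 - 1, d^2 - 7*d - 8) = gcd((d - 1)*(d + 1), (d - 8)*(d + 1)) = d + 1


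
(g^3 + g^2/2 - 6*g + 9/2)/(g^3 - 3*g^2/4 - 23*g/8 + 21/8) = 4*(g + 3)/(4*g + 7)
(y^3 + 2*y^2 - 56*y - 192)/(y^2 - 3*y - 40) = (y^2 + 10*y + 24)/(y + 5)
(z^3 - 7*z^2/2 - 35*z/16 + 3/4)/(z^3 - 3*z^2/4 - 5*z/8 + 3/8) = (4*z^2 - 17*z + 4)/(2*(2*z^2 - 3*z + 1))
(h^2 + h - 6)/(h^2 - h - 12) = (h - 2)/(h - 4)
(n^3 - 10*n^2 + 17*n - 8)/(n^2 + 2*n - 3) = (n^2 - 9*n + 8)/(n + 3)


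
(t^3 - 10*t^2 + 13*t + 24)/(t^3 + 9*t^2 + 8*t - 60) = (t^3 - 10*t^2 + 13*t + 24)/(t^3 + 9*t^2 + 8*t - 60)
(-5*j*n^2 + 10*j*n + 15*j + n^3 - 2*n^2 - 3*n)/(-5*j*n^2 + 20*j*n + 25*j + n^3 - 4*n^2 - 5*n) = (n - 3)/(n - 5)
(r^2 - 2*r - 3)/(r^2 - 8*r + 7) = (r^2 - 2*r - 3)/(r^2 - 8*r + 7)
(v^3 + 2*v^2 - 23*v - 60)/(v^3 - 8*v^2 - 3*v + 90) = (v + 4)/(v - 6)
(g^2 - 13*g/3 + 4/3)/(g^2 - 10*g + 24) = (g - 1/3)/(g - 6)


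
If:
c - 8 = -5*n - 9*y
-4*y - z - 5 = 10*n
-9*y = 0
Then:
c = z/2 + 21/2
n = -z/10 - 1/2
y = 0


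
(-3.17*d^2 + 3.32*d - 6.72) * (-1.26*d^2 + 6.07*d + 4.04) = 3.9942*d^4 - 23.4251*d^3 + 15.8128*d^2 - 27.3776*d - 27.1488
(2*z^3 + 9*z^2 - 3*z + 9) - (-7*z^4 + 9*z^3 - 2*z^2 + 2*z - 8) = 7*z^4 - 7*z^3 + 11*z^2 - 5*z + 17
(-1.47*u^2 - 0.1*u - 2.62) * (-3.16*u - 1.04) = 4.6452*u^3 + 1.8448*u^2 + 8.3832*u + 2.7248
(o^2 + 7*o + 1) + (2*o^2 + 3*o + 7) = 3*o^2 + 10*o + 8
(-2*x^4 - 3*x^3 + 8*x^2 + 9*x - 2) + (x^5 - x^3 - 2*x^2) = x^5 - 2*x^4 - 4*x^3 + 6*x^2 + 9*x - 2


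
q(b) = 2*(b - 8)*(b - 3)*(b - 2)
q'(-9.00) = 1046.00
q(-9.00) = -4488.00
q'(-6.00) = 620.00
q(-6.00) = -2016.00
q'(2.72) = -5.05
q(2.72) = 2.13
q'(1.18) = 38.99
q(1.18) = -20.36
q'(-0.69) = 130.74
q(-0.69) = -172.52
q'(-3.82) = 378.19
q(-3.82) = -938.33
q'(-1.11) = 157.11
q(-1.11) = -232.89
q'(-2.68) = 274.45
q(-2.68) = -567.80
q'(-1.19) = 162.38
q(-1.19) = -245.67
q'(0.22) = 80.85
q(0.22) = -77.00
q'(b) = 2*(b - 8)*(b - 3) + 2*(b - 8)*(b - 2) + 2*(b - 3)*(b - 2)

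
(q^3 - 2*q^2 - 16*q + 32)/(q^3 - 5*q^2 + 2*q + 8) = (q + 4)/(q + 1)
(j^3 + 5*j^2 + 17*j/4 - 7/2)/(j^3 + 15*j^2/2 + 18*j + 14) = (j - 1/2)/(j + 2)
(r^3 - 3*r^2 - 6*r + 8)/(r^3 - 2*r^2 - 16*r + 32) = (r^2 + r - 2)/(r^2 + 2*r - 8)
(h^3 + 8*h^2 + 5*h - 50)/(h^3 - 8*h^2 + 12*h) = (h^2 + 10*h + 25)/(h*(h - 6))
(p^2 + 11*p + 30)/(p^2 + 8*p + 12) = (p + 5)/(p + 2)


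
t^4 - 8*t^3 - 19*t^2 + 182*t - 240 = (t - 8)*(t - 3)*(t - 2)*(t + 5)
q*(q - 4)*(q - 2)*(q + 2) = q^4 - 4*q^3 - 4*q^2 + 16*q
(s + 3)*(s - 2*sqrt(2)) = s^2 - 2*sqrt(2)*s + 3*s - 6*sqrt(2)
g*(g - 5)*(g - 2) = g^3 - 7*g^2 + 10*g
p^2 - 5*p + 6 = (p - 3)*(p - 2)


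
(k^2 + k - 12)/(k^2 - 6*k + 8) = (k^2 + k - 12)/(k^2 - 6*k + 8)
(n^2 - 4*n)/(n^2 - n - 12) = n/(n + 3)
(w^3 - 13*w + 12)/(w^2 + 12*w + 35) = (w^3 - 13*w + 12)/(w^2 + 12*w + 35)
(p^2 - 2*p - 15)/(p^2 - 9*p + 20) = (p + 3)/(p - 4)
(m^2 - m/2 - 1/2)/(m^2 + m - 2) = (m + 1/2)/(m + 2)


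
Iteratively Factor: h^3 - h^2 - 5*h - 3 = (h - 3)*(h^2 + 2*h + 1) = (h - 3)*(h + 1)*(h + 1)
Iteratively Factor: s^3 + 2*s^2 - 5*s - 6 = (s + 3)*(s^2 - s - 2) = (s - 2)*(s + 3)*(s + 1)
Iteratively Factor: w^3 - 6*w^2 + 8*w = (w)*(w^2 - 6*w + 8) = w*(w - 2)*(w - 4)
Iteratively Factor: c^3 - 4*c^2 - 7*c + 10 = (c - 1)*(c^2 - 3*c - 10) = (c - 1)*(c + 2)*(c - 5)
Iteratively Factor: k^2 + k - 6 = (k - 2)*(k + 3)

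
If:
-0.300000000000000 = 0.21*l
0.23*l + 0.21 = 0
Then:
No Solution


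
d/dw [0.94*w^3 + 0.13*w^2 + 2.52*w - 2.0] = 2.82*w^2 + 0.26*w + 2.52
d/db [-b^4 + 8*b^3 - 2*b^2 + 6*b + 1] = -4*b^3 + 24*b^2 - 4*b + 6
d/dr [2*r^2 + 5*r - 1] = 4*r + 5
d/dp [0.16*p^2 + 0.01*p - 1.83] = 0.32*p + 0.01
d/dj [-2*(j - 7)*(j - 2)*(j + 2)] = -6*j^2 + 28*j + 8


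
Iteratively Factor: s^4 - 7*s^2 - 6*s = (s - 3)*(s^3 + 3*s^2 + 2*s) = s*(s - 3)*(s^2 + 3*s + 2) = s*(s - 3)*(s + 1)*(s + 2)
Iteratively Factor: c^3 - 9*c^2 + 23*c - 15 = (c - 5)*(c^2 - 4*c + 3) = (c - 5)*(c - 3)*(c - 1)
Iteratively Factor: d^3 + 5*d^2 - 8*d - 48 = (d + 4)*(d^2 + d - 12) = (d + 4)^2*(d - 3)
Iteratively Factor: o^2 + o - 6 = (o - 2)*(o + 3)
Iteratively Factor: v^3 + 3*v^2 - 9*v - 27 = (v - 3)*(v^2 + 6*v + 9) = (v - 3)*(v + 3)*(v + 3)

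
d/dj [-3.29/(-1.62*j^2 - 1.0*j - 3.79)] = (-10.6596*j - 3.29)/(1.62*j^2 + 1.0*j + 3.79)^2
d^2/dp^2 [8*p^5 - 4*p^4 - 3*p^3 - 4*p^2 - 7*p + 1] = 160*p^3 - 48*p^2 - 18*p - 8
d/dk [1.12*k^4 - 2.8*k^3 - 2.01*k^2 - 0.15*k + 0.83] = 4.48*k^3 - 8.4*k^2 - 4.02*k - 0.15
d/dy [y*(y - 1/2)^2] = (2*y - 1)*(6*y - 1)/4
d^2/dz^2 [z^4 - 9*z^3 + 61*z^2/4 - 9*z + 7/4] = 12*z^2 - 54*z + 61/2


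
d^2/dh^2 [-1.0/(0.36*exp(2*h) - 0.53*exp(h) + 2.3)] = (-1.0*(0.72*exp(h) - 0.53)*(1.44*exp(h) - 1.06)*exp(h) + (1.44*exp(h) - 0.53)*(0.36*exp(2*h) - 0.53*exp(h) + 2.3))*exp(h)/(0.36*exp(2*h) - 0.53*exp(h) + 2.3)^3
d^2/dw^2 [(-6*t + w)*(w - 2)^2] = -12*t + 6*w - 8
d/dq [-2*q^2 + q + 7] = 1 - 4*q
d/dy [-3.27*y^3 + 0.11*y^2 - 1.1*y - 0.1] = -9.81*y^2 + 0.22*y - 1.1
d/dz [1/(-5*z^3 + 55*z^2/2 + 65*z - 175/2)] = 4*(3*z^2 - 11*z - 13)/(5*(2*z^3 - 11*z^2 - 26*z + 35)^2)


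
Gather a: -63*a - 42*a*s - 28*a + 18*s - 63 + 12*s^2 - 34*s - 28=a*(-42*s - 91) + 12*s^2 - 16*s - 91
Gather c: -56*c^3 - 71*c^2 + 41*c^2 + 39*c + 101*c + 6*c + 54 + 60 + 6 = -56*c^3 - 30*c^2 + 146*c + 120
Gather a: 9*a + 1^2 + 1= 9*a + 2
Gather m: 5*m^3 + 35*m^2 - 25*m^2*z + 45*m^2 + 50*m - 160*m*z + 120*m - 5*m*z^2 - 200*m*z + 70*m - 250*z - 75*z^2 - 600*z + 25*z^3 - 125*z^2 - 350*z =5*m^3 + m^2*(80 - 25*z) + m*(-5*z^2 - 360*z + 240) + 25*z^3 - 200*z^2 - 1200*z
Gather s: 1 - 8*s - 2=-8*s - 1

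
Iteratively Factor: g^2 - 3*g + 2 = (g - 2)*(g - 1)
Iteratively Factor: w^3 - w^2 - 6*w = (w)*(w^2 - w - 6) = w*(w - 3)*(w + 2)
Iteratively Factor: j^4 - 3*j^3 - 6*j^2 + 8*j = (j)*(j^3 - 3*j^2 - 6*j + 8) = j*(j - 4)*(j^2 + j - 2) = j*(j - 4)*(j + 2)*(j - 1)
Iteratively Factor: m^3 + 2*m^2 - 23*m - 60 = (m - 5)*(m^2 + 7*m + 12) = (m - 5)*(m + 3)*(m + 4)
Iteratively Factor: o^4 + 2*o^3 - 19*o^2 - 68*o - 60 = (o + 2)*(o^3 - 19*o - 30) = (o + 2)*(o + 3)*(o^2 - 3*o - 10) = (o - 5)*(o + 2)*(o + 3)*(o + 2)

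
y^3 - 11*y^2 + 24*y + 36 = (y - 6)^2*(y + 1)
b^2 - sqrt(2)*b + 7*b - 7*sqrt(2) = (b + 7)*(b - sqrt(2))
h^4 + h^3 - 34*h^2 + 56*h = h*(h - 4)*(h - 2)*(h + 7)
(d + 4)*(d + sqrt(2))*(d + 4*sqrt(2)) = d^3 + 4*d^2 + 5*sqrt(2)*d^2 + 8*d + 20*sqrt(2)*d + 32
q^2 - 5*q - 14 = (q - 7)*(q + 2)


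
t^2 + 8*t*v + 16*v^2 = (t + 4*v)^2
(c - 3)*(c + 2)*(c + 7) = c^3 + 6*c^2 - 13*c - 42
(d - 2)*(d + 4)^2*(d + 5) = d^4 + 11*d^3 + 30*d^2 - 32*d - 160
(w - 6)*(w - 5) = w^2 - 11*w + 30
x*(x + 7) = x^2 + 7*x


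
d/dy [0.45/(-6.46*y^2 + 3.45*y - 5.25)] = (5.814*y - 1.5525)/(6.46*y^2 - 3.45*y + 5.25)^2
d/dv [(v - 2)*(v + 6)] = 2*v + 4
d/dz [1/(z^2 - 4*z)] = 2*(2 - z)/(z^2*(z - 4)^2)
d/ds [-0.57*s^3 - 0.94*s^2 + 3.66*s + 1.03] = -1.71*s^2 - 1.88*s + 3.66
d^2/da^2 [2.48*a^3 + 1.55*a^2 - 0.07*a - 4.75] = 14.88*a + 3.1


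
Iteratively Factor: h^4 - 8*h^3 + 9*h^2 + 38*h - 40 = (h - 1)*(h^3 - 7*h^2 + 2*h + 40) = (h - 1)*(h + 2)*(h^2 - 9*h + 20) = (h - 5)*(h - 1)*(h + 2)*(h - 4)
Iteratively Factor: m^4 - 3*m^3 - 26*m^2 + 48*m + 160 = (m + 4)*(m^3 - 7*m^2 + 2*m + 40) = (m - 5)*(m + 4)*(m^2 - 2*m - 8) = (m - 5)*(m + 2)*(m + 4)*(m - 4)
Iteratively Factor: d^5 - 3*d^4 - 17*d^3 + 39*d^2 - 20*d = (d)*(d^4 - 3*d^3 - 17*d^2 + 39*d - 20) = d*(d + 4)*(d^3 - 7*d^2 + 11*d - 5) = d*(d - 5)*(d + 4)*(d^2 - 2*d + 1) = d*(d - 5)*(d - 1)*(d + 4)*(d - 1)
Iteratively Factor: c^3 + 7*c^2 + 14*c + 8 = (c + 4)*(c^2 + 3*c + 2) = (c + 1)*(c + 4)*(c + 2)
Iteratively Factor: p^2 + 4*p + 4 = (p + 2)*(p + 2)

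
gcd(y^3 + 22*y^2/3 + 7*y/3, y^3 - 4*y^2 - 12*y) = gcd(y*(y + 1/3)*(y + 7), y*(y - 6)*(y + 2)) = y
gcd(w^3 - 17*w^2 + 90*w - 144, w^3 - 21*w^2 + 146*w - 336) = w^2 - 14*w + 48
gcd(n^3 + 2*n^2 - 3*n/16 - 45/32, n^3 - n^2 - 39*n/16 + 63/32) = n^2 + 3*n/4 - 9/8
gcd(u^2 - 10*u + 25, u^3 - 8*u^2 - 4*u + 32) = 1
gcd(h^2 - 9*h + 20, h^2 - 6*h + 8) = h - 4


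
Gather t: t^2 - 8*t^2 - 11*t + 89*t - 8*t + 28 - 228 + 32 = -7*t^2 + 70*t - 168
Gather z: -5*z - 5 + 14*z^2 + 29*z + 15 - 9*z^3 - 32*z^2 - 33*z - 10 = -9*z^3 - 18*z^2 - 9*z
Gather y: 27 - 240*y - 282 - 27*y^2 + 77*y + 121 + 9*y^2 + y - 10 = -18*y^2 - 162*y - 144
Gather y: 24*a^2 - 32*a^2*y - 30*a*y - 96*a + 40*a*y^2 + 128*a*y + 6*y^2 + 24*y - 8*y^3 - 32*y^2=24*a^2 - 96*a - 8*y^3 + y^2*(40*a - 26) + y*(-32*a^2 + 98*a + 24)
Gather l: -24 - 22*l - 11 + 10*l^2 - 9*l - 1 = 10*l^2 - 31*l - 36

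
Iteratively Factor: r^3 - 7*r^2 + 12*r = (r)*(r^2 - 7*r + 12) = r*(r - 3)*(r - 4)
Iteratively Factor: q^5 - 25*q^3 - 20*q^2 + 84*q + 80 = (q + 4)*(q^4 - 4*q^3 - 9*q^2 + 16*q + 20) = (q + 2)*(q + 4)*(q^3 - 6*q^2 + 3*q + 10) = (q - 5)*(q + 2)*(q + 4)*(q^2 - q - 2) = (q - 5)*(q + 1)*(q + 2)*(q + 4)*(q - 2)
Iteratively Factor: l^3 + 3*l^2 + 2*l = (l + 1)*(l^2 + 2*l) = l*(l + 1)*(l + 2)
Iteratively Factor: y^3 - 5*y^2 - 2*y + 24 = (y - 4)*(y^2 - y - 6) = (y - 4)*(y - 3)*(y + 2)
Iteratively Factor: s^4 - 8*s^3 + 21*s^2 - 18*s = (s - 2)*(s^3 - 6*s^2 + 9*s) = s*(s - 2)*(s^2 - 6*s + 9) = s*(s - 3)*(s - 2)*(s - 3)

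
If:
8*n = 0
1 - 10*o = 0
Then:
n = 0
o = 1/10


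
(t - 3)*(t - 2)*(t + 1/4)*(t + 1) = t^4 - 15*t^3/4 + 25*t/4 + 3/2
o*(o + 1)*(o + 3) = o^3 + 4*o^2 + 3*o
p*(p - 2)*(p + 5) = p^3 + 3*p^2 - 10*p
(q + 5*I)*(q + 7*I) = q^2 + 12*I*q - 35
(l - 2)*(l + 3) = l^2 + l - 6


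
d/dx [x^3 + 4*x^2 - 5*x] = 3*x^2 + 8*x - 5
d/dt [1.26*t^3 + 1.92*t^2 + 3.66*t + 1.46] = 3.78*t^2 + 3.84*t + 3.66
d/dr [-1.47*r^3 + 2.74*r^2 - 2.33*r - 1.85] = -4.41*r^2 + 5.48*r - 2.33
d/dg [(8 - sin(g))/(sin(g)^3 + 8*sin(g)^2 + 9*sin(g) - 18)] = 2*(sin(g)^3 - 8*sin(g)^2 - 64*sin(g) - 27)*cos(g)/(sin(g)^3 + 8*sin(g)^2 + 9*sin(g) - 18)^2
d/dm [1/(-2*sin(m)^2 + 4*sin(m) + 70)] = (sin(m) - 1)*cos(m)/((sin(m) - 7)^2*(sin(m) + 5)^2)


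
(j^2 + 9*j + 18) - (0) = j^2 + 9*j + 18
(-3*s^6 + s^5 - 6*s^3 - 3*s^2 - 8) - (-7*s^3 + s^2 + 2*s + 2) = -3*s^6 + s^5 + s^3 - 4*s^2 - 2*s - 10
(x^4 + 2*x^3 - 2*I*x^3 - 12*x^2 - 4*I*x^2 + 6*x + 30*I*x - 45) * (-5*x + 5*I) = -5*x^5 - 10*x^4 + 15*I*x^4 + 70*x^3 + 30*I*x^3 - 10*x^2 - 210*I*x^2 + 75*x + 30*I*x - 225*I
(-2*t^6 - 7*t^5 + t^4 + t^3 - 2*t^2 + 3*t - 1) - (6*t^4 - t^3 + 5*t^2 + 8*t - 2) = -2*t^6 - 7*t^5 - 5*t^4 + 2*t^3 - 7*t^2 - 5*t + 1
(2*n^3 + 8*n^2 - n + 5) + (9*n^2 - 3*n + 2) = 2*n^3 + 17*n^2 - 4*n + 7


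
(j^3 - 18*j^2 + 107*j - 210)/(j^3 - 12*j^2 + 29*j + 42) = (j - 5)/(j + 1)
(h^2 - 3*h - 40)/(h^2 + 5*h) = (h - 8)/h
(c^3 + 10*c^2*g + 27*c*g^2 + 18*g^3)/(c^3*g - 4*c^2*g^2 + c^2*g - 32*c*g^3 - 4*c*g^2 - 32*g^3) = (c^3 + 10*c^2*g + 27*c*g^2 + 18*g^3)/(g*(c^3 - 4*c^2*g + c^2 - 32*c*g^2 - 4*c*g - 32*g^2))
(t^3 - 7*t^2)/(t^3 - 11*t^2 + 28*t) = t/(t - 4)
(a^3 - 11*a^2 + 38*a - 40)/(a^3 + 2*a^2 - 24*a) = (a^2 - 7*a + 10)/(a*(a + 6))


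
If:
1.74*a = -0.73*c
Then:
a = -0.419540229885057*c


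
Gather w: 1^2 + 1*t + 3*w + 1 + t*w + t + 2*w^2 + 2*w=2*t + 2*w^2 + w*(t + 5) + 2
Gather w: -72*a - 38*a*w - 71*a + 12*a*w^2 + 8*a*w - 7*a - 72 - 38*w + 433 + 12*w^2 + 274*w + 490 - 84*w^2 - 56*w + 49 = -150*a + w^2*(12*a - 72) + w*(180 - 30*a) + 900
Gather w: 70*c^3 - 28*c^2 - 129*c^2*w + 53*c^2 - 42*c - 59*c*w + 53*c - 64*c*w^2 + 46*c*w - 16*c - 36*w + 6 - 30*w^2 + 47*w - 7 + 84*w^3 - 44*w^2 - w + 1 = 70*c^3 + 25*c^2 - 5*c + 84*w^3 + w^2*(-64*c - 74) + w*(-129*c^2 - 13*c + 10)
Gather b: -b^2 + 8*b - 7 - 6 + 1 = -b^2 + 8*b - 12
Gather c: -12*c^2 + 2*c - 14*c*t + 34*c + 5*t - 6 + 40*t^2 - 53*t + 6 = -12*c^2 + c*(36 - 14*t) + 40*t^2 - 48*t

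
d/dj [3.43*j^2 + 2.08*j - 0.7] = 6.86*j + 2.08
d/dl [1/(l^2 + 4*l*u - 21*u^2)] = 2*(-l - 2*u)/(l^2 + 4*l*u - 21*u^2)^2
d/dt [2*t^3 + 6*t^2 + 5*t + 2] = 6*t^2 + 12*t + 5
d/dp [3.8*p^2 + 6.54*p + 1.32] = 7.6*p + 6.54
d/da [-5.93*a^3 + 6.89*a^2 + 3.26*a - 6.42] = -17.79*a^2 + 13.78*a + 3.26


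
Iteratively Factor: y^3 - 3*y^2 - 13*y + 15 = (y - 1)*(y^2 - 2*y - 15) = (y - 1)*(y + 3)*(y - 5)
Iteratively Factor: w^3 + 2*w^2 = (w)*(w^2 + 2*w) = w*(w + 2)*(w)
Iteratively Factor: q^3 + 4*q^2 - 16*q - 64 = (q + 4)*(q^2 - 16) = (q + 4)^2*(q - 4)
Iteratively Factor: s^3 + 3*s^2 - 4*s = (s + 4)*(s^2 - s) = s*(s + 4)*(s - 1)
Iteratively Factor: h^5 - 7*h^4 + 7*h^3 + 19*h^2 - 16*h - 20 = (h - 5)*(h^4 - 2*h^3 - 3*h^2 + 4*h + 4) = (h - 5)*(h - 2)*(h^3 - 3*h - 2) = (h - 5)*(h - 2)^2*(h^2 + 2*h + 1) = (h - 5)*(h - 2)^2*(h + 1)*(h + 1)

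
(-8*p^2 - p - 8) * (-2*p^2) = 16*p^4 + 2*p^3 + 16*p^2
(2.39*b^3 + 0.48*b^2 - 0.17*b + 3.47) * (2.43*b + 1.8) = 5.8077*b^4 + 5.4684*b^3 + 0.4509*b^2 + 8.1261*b + 6.246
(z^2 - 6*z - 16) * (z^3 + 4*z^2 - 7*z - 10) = z^5 - 2*z^4 - 47*z^3 - 32*z^2 + 172*z + 160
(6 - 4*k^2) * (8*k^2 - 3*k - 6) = -32*k^4 + 12*k^3 + 72*k^2 - 18*k - 36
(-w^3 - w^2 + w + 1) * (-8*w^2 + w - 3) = 8*w^5 + 7*w^4 - 6*w^3 - 4*w^2 - 2*w - 3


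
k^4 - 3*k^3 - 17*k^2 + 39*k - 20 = (k - 5)*(k - 1)^2*(k + 4)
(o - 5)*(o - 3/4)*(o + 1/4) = o^3 - 11*o^2/2 + 37*o/16 + 15/16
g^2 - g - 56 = (g - 8)*(g + 7)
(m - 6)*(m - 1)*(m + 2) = m^3 - 5*m^2 - 8*m + 12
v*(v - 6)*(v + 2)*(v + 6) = v^4 + 2*v^3 - 36*v^2 - 72*v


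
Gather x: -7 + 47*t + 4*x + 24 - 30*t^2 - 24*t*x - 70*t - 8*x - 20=-30*t^2 - 23*t + x*(-24*t - 4) - 3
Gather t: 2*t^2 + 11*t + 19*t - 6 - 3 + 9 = 2*t^2 + 30*t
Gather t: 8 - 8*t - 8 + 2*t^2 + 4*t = 2*t^2 - 4*t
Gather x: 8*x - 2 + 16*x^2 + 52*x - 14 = 16*x^2 + 60*x - 16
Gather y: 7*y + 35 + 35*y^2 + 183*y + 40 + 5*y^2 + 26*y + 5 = 40*y^2 + 216*y + 80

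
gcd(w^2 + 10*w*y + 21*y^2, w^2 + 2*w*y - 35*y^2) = w + 7*y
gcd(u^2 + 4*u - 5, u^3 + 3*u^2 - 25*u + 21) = u - 1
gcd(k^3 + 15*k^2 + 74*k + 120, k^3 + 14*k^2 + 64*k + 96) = k^2 + 10*k + 24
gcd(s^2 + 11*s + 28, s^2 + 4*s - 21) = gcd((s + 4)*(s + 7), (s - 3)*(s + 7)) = s + 7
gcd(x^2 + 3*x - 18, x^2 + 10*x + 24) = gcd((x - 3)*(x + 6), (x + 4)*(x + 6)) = x + 6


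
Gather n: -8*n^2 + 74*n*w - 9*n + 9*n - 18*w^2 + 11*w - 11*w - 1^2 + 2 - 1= -8*n^2 + 74*n*w - 18*w^2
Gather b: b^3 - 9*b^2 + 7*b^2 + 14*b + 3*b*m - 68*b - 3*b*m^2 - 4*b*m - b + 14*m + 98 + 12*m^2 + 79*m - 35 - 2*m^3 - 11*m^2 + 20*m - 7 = b^3 - 2*b^2 + b*(-3*m^2 - m - 55) - 2*m^3 + m^2 + 113*m + 56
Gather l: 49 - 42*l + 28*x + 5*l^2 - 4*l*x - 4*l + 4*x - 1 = 5*l^2 + l*(-4*x - 46) + 32*x + 48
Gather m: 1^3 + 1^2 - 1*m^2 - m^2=2 - 2*m^2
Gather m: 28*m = 28*m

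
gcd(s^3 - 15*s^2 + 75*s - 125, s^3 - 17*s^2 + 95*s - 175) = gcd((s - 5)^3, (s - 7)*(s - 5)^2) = s^2 - 10*s + 25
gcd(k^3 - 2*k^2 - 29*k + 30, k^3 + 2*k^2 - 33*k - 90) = k^2 - k - 30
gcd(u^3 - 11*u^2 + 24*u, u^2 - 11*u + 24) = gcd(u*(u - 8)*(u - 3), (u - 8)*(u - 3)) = u^2 - 11*u + 24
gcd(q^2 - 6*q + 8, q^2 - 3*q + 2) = q - 2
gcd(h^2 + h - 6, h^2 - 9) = h + 3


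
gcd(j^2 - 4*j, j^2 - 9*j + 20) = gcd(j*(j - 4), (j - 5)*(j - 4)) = j - 4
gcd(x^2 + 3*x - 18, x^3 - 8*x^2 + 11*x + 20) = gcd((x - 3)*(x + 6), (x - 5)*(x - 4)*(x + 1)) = 1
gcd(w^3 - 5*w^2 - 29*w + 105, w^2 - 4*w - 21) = w - 7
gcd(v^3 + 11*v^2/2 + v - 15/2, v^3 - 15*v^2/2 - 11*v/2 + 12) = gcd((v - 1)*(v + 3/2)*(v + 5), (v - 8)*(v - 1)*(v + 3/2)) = v^2 + v/2 - 3/2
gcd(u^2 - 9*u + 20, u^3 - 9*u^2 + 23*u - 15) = u - 5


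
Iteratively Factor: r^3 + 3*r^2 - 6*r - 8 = (r - 2)*(r^2 + 5*r + 4) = (r - 2)*(r + 1)*(r + 4)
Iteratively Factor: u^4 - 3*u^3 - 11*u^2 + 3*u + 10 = (u + 2)*(u^3 - 5*u^2 - u + 5) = (u + 1)*(u + 2)*(u^2 - 6*u + 5) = (u - 1)*(u + 1)*(u + 2)*(u - 5)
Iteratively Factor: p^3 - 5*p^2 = (p)*(p^2 - 5*p) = p*(p - 5)*(p)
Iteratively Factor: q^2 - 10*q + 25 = (q - 5)*(q - 5)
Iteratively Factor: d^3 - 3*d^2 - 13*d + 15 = (d - 5)*(d^2 + 2*d - 3) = (d - 5)*(d + 3)*(d - 1)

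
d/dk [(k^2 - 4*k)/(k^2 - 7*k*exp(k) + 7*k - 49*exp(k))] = (k*(k - 4)*(7*k*exp(k) - 2*k + 56*exp(k) - 7) + 2*(k - 2)*(k^2 - 7*k*exp(k) + 7*k - 49*exp(k)))/(k^2 - 7*k*exp(k) + 7*k - 49*exp(k))^2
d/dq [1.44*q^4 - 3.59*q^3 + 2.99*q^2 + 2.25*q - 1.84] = 5.76*q^3 - 10.77*q^2 + 5.98*q + 2.25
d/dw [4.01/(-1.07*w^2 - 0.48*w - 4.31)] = (8.5814*w + 1.9248)/(1.07*w^2 + 0.48*w + 4.31)^2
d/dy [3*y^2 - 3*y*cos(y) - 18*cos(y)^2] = 3*y*sin(y) + 6*y + 18*sin(2*y) - 3*cos(y)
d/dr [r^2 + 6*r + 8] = 2*r + 6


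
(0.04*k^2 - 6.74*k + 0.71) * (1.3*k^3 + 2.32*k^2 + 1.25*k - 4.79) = 0.052*k^5 - 8.6692*k^4 - 14.6638*k^3 - 6.9694*k^2 + 33.1721*k - 3.4009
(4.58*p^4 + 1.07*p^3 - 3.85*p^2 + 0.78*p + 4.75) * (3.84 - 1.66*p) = -7.6028*p^5 + 15.811*p^4 + 10.4998*p^3 - 16.0788*p^2 - 4.8898*p + 18.24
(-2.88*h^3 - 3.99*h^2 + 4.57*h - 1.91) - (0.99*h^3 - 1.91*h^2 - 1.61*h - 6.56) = -3.87*h^3 - 2.08*h^2 + 6.18*h + 4.65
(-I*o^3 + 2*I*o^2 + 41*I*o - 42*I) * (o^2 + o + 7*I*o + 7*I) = -I*o^5 + 7*o^4 + I*o^4 - 7*o^3 + 43*I*o^3 - 301*o^2 - I*o^2 + 7*o - 42*I*o + 294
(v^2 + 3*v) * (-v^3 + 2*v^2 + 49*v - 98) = -v^5 - v^4 + 55*v^3 + 49*v^2 - 294*v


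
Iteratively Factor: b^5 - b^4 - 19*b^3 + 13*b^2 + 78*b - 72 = (b - 4)*(b^4 + 3*b^3 - 7*b^2 - 15*b + 18) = (b - 4)*(b + 3)*(b^3 - 7*b + 6) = (b - 4)*(b - 1)*(b + 3)*(b^2 + b - 6) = (b - 4)*(b - 2)*(b - 1)*(b + 3)*(b + 3)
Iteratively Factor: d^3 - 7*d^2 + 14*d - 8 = (d - 2)*(d^2 - 5*d + 4) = (d - 4)*(d - 2)*(d - 1)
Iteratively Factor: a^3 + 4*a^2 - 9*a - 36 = (a - 3)*(a^2 + 7*a + 12) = (a - 3)*(a + 3)*(a + 4)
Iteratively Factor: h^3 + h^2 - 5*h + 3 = (h - 1)*(h^2 + 2*h - 3) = (h - 1)*(h + 3)*(h - 1)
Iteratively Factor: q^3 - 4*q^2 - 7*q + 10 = (q - 1)*(q^2 - 3*q - 10) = (q - 1)*(q + 2)*(q - 5)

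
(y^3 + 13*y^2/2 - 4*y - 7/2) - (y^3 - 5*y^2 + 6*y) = 23*y^2/2 - 10*y - 7/2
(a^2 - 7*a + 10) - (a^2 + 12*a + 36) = -19*a - 26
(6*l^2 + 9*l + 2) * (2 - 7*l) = -42*l^3 - 51*l^2 + 4*l + 4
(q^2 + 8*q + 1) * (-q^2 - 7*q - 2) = -q^4 - 15*q^3 - 59*q^2 - 23*q - 2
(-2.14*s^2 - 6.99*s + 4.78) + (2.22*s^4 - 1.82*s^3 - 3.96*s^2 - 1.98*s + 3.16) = 2.22*s^4 - 1.82*s^3 - 6.1*s^2 - 8.97*s + 7.94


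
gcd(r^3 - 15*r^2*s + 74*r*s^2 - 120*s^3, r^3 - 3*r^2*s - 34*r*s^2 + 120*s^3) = r^2 - 9*r*s + 20*s^2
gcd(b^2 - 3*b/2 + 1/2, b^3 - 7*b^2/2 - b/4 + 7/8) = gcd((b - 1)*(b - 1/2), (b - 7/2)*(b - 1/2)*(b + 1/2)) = b - 1/2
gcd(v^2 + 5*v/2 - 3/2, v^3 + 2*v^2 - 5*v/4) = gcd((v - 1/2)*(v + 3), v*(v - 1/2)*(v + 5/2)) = v - 1/2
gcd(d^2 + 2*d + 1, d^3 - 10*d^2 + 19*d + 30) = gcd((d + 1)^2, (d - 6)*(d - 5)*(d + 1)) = d + 1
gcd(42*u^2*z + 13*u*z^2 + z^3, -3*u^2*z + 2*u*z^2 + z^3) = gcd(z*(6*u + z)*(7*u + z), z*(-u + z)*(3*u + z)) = z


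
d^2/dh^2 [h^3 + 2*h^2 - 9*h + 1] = 6*h + 4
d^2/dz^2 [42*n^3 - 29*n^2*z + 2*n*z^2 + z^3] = 4*n + 6*z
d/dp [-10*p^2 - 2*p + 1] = -20*p - 2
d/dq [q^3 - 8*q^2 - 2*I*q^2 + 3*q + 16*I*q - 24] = 3*q^2 - 16*q - 4*I*q + 3 + 16*I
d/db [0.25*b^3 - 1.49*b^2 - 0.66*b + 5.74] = 0.75*b^2 - 2.98*b - 0.66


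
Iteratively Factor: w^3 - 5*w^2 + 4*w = (w - 4)*(w^2 - w) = w*(w - 4)*(w - 1)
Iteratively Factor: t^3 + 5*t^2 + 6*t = (t + 2)*(t^2 + 3*t) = (t + 2)*(t + 3)*(t)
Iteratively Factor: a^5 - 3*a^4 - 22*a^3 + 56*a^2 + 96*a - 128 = (a - 4)*(a^4 + a^3 - 18*a^2 - 16*a + 32) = (a - 4)*(a + 4)*(a^3 - 3*a^2 - 6*a + 8) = (a - 4)*(a + 2)*(a + 4)*(a^2 - 5*a + 4) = (a - 4)*(a - 1)*(a + 2)*(a + 4)*(a - 4)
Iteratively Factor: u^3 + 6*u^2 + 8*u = (u + 4)*(u^2 + 2*u) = u*(u + 4)*(u + 2)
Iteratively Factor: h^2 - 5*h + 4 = (h - 4)*(h - 1)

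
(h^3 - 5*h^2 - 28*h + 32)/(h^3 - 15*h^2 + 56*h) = (h^2 + 3*h - 4)/(h*(h - 7))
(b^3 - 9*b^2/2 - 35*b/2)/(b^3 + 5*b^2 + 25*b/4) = 2*(b - 7)/(2*b + 5)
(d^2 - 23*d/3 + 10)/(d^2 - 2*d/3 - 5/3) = (d - 6)/(d + 1)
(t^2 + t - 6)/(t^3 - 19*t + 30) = (t + 3)/(t^2 + 2*t - 15)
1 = 1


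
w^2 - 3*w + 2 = (w - 2)*(w - 1)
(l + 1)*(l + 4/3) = l^2 + 7*l/3 + 4/3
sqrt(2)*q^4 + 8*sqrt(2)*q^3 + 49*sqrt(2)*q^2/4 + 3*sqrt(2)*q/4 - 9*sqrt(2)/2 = (q - 1/2)*(q + 3/2)*(q + 6)*(sqrt(2)*q + sqrt(2))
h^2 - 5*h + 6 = (h - 3)*(h - 2)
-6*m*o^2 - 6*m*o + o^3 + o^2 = o*(-6*m + o)*(o + 1)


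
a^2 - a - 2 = (a - 2)*(a + 1)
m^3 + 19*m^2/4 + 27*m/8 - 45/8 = (m - 3/4)*(m + 5/2)*(m + 3)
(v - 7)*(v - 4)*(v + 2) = v^3 - 9*v^2 + 6*v + 56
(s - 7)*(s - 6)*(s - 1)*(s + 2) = s^4 - 12*s^3 + 27*s^2 + 68*s - 84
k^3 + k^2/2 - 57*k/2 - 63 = (k - 6)*(k + 3)*(k + 7/2)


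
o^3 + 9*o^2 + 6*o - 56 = (o - 2)*(o + 4)*(o + 7)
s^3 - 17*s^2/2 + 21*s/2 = s*(s - 7)*(s - 3/2)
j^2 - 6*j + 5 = (j - 5)*(j - 1)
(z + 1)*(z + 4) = z^2 + 5*z + 4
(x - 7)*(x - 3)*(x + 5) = x^3 - 5*x^2 - 29*x + 105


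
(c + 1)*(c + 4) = c^2 + 5*c + 4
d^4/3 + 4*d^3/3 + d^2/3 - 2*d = d*(d/3 + 1)*(d - 1)*(d + 2)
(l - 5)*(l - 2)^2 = l^3 - 9*l^2 + 24*l - 20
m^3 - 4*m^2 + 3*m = m*(m - 3)*(m - 1)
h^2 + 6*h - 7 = (h - 1)*(h + 7)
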